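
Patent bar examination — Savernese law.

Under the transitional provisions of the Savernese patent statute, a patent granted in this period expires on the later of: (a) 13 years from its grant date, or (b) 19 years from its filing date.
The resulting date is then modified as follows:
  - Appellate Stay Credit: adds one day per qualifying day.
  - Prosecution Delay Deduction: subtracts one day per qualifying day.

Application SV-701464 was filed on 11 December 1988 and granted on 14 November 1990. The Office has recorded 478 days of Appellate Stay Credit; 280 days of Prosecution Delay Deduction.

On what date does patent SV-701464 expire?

2008-06-26

(a) grant + 13 years → 14 November 2003.
(b) filing + 19 years → 11 December 2007.
Later of the two: 11 December 2007.
Appellate Stay Credit: +478 days → 2 April 2009.
Prosecution Delay Deduction: −280 days → 26 June 2008.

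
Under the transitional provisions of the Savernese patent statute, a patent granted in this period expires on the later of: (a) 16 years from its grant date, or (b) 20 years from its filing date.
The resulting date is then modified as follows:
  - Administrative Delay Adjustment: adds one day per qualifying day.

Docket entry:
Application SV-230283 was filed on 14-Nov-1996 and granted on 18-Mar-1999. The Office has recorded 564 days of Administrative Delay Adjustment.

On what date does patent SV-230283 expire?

(a) grant + 16 years → 18 March 2015.
(b) filing + 20 years → 14 November 2016.
Later of the two: 14 November 2016.
Administrative Delay Adjustment: +564 days → 1 June 2018.

2018-06-01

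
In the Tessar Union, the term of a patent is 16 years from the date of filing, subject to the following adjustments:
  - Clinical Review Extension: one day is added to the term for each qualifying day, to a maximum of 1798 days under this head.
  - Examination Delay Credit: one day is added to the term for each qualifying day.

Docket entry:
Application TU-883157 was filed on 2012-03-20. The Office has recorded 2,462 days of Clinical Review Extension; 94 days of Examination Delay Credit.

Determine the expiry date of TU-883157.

Base term: filing date + 16 years → 20 March 2028.
Clinical Review Extension: 2462 days claimed exceeds the 1798-day cap, so +1798 days → 20 February 2033.
Examination Delay Credit: +94 days → 25 May 2033.

2033-05-25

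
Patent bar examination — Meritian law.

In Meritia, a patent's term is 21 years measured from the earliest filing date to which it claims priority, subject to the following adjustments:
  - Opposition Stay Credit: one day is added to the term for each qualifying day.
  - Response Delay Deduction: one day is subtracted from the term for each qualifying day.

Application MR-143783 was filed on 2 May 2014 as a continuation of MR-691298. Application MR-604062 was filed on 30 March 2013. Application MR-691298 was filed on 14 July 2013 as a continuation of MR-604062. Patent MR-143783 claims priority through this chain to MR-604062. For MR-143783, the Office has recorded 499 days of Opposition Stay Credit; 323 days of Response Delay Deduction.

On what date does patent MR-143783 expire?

September 22, 2034

Earliest priority filing: 30 March 2013.
Base term: 30 March 2013 + 21 years → 30 March 2034.
Opposition Stay Credit: +499 days → 11 August 2035.
Response Delay Deduction: −323 days → 22 September 2034.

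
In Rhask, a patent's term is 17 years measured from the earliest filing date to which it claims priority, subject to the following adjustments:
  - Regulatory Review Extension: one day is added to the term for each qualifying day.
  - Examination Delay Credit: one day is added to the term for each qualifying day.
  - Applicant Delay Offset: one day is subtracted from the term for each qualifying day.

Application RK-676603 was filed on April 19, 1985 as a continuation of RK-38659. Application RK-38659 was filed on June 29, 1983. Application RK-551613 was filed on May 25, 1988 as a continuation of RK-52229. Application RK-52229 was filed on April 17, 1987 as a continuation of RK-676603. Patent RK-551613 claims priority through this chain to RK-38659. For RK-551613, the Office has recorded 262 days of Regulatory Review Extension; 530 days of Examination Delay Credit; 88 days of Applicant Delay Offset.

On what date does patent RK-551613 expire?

June 3, 2002

Earliest priority filing: 29 June 1983.
Base term: 29 June 1983 + 17 years → 29 June 2000.
Regulatory Review Extension: +262 days → 18 March 2001.
Examination Delay Credit: +530 days → 30 August 2002.
Applicant Delay Offset: −88 days → 3 June 2002.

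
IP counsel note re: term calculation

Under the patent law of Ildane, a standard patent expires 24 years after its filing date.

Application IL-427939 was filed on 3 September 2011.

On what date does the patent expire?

Filing date + 24 years → 3 September 2035.

September 3, 2035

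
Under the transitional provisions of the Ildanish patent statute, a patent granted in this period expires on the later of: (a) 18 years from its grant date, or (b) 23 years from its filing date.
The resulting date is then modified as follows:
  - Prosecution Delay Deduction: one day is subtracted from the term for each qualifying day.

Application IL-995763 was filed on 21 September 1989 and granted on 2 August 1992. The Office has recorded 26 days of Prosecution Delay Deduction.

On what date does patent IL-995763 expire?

2012-08-26

(a) grant + 18 years → 2 August 2010.
(b) filing + 23 years → 21 September 2012.
Later of the two: 21 September 2012.
Prosecution Delay Deduction: −26 days → 26 August 2012.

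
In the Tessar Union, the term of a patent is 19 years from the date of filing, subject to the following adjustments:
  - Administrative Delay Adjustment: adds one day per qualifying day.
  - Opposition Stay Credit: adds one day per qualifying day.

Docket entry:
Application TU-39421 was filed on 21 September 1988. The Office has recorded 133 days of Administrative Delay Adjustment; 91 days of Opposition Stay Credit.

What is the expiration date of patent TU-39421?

May 2, 2008

Base term: filing date + 19 years → 21 September 2007.
Administrative Delay Adjustment: +133 days → 1 February 2008.
Opposition Stay Credit: +91 days → 2 May 2008.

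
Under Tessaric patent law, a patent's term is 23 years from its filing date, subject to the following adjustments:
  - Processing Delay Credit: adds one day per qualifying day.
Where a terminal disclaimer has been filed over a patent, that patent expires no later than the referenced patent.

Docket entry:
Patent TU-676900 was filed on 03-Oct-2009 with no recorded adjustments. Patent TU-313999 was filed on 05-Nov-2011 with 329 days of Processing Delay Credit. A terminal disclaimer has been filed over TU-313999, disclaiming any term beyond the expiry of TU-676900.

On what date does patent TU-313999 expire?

Natural term of TU-313999:
  Base: filing + 23 years → 5 November 2034.
  Processing Delay Credit: +329 days → 30 September 2035.
Expiry of referenced patent TU-676900:
  Base: filing + 23 years → 3 October 2032.
Terminal disclaimer: TU-313999 expires on the earlier of 30 September 2035 and 3 October 2032.

October 3, 2032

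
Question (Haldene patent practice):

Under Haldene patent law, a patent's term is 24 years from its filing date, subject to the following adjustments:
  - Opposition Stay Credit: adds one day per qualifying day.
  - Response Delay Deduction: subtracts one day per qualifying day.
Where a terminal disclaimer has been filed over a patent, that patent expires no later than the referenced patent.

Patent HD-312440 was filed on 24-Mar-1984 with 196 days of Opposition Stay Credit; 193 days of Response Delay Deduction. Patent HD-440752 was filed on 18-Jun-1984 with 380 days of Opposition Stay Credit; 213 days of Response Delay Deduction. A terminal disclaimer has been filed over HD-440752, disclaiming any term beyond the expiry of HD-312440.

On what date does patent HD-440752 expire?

March 27, 2008

Natural term of HD-440752:
  Base: filing + 24 years → 18 June 2008.
  Opposition Stay Credit: +380 days → 3 July 2009.
  Response Delay Deduction: −213 days → 2 December 2008.
Expiry of referenced patent HD-312440:
  Base: filing + 24 years → 24 March 2008.
  Opposition Stay Credit: +196 days → 6 October 2008.
  Response Delay Deduction: −193 days → 27 March 2008.
Terminal disclaimer: HD-440752 expires on the earlier of 2 December 2008 and 27 March 2008.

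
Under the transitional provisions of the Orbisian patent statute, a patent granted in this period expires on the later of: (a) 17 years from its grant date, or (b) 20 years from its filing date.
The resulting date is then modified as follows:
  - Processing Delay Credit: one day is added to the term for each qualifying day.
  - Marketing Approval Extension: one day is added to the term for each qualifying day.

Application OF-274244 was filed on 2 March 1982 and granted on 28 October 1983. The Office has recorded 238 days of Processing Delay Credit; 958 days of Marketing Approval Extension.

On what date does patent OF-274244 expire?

June 10, 2005

(a) grant + 17 years → 28 October 2000.
(b) filing + 20 years → 2 March 2002.
Later of the two: 2 March 2002.
Processing Delay Credit: +238 days → 26 October 2002.
Marketing Approval Extension: +958 days → 10 June 2005.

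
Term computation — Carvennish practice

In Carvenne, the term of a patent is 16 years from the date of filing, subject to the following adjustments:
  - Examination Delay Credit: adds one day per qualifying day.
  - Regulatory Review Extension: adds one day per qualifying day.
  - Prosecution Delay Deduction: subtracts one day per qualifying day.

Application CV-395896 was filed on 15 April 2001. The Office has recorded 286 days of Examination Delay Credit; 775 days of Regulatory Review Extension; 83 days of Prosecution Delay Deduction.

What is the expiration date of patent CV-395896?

December 19, 2019

Base term: filing date + 16 years → 15 April 2017.
Examination Delay Credit: +286 days → 26 January 2018.
Regulatory Review Extension: +775 days → 11 March 2020.
Prosecution Delay Deduction: −83 days → 19 December 2019.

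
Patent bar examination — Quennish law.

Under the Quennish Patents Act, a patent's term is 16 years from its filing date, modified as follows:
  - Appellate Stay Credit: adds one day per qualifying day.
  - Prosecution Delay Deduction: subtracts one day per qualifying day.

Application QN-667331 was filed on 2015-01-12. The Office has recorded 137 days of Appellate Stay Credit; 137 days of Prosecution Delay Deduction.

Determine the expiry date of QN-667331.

January 12, 2031

Base term: filing date + 16 years → 12 January 2031.
Appellate Stay Credit: +137 days → 29 May 2031.
Prosecution Delay Deduction: −137 days → 12 January 2031.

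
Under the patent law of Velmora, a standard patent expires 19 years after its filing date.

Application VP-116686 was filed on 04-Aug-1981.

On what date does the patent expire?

Filing date + 19 years → 4 August 2000.

2000-08-04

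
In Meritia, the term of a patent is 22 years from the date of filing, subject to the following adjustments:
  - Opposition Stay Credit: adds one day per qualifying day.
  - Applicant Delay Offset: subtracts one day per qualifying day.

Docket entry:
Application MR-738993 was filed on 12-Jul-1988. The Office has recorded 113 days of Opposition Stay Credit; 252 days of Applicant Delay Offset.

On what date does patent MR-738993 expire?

February 23, 2010

Base term: filing date + 22 years → 12 July 2010.
Opposition Stay Credit: +113 days → 2 November 2010.
Applicant Delay Offset: −252 days → 23 February 2010.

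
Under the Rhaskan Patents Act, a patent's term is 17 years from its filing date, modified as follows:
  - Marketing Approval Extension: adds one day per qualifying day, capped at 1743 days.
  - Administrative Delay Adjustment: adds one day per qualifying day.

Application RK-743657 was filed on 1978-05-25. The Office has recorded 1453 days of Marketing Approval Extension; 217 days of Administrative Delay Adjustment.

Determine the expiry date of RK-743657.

December 20, 1999

Base term: filing date + 17 years → 25 May 1995.
Marketing Approval Extension: 1453 days (within the 1743-day cap) → +1453 days → 17 May 1999.
Administrative Delay Adjustment: +217 days → 20 December 1999.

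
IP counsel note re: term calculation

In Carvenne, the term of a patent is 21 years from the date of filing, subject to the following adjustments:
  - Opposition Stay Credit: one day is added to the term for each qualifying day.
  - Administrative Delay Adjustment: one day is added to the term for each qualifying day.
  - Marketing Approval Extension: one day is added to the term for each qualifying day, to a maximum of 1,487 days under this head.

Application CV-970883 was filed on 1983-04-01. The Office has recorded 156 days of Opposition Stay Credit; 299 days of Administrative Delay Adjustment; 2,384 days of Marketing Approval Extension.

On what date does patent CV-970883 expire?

Base term: filing date + 21 years → 1 April 2004.
Opposition Stay Credit: +156 days → 4 September 2004.
Administrative Delay Adjustment: +299 days → 30 June 2005.
Marketing Approval Extension: 2384 days claimed exceeds the 1487-day cap, so +1487 days → 26 July 2009.

2009-07-26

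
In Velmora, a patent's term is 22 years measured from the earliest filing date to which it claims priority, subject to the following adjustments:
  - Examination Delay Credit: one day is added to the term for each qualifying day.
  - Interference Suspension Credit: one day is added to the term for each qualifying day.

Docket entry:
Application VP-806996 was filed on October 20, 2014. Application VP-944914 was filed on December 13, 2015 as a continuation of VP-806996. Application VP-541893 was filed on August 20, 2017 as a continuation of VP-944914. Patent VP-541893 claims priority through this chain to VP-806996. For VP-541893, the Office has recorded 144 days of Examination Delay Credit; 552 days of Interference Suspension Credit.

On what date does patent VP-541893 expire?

September 16, 2038

Earliest priority filing: 20 October 2014.
Base term: 20 October 2014 + 22 years → 20 October 2036.
Examination Delay Credit: +144 days → 13 March 2037.
Interference Suspension Credit: +552 days → 16 September 2038.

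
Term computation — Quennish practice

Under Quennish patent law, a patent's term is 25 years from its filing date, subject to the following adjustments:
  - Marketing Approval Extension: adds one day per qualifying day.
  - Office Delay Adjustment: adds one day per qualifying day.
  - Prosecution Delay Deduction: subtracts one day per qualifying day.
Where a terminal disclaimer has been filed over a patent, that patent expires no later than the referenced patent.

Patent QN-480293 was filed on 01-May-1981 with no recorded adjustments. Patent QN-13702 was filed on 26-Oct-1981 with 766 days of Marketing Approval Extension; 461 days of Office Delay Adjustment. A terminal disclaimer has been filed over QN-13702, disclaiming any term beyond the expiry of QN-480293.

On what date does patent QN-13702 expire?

Natural term of QN-13702:
  Base: filing + 25 years → 26 October 2006.
  Marketing Approval Extension: +766 days → 30 November 2008.
  Office Delay Adjustment: +461 days → 6 March 2010.
Expiry of referenced patent QN-480293:
  Base: filing + 25 years → 1 May 2006.
Terminal disclaimer: QN-13702 expires on the earlier of 6 March 2010 and 1 May 2006.

2006-05-01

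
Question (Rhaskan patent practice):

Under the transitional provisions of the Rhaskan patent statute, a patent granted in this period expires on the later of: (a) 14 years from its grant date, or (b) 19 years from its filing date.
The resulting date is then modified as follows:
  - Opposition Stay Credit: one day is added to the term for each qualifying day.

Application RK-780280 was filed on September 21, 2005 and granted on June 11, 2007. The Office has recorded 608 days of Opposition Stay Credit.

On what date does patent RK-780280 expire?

(a) grant + 14 years → 11 June 2021.
(b) filing + 19 years → 21 September 2024.
Later of the two: 21 September 2024.
Opposition Stay Credit: +608 days → 22 May 2026.

2026-05-22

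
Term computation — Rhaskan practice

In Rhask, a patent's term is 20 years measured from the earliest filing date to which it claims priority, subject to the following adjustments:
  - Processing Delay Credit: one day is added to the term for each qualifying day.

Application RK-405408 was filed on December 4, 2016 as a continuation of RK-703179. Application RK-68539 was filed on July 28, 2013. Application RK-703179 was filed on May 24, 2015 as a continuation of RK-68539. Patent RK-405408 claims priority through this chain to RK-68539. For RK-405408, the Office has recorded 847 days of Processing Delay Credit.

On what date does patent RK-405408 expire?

November 22, 2035

Earliest priority filing: 28 July 2013.
Base term: 28 July 2013 + 20 years → 28 July 2033.
Processing Delay Credit: +847 days → 22 November 2035.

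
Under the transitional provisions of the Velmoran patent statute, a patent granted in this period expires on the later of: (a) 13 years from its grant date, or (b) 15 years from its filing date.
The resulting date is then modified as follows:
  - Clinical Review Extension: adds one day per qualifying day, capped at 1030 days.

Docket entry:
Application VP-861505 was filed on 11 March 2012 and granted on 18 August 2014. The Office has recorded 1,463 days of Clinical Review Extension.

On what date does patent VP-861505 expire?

June 13, 2030

(a) grant + 13 years → 18 August 2027.
(b) filing + 15 years → 11 March 2027.
Later of the two: 18 August 2027.
Clinical Review Extension: 1463 days claimed exceeds the 1030-day cap, so +1030 days → 13 June 2030.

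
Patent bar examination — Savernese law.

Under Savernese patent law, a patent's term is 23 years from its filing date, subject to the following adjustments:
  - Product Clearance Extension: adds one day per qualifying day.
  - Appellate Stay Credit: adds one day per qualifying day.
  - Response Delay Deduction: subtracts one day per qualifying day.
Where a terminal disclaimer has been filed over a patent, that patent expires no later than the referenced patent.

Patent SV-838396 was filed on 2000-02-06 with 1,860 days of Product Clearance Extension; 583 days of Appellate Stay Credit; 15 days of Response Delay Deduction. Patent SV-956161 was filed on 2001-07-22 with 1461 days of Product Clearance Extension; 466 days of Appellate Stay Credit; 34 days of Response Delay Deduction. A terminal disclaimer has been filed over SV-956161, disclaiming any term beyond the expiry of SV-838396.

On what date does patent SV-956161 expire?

2029-09-27

Natural term of SV-956161:
  Base: filing + 23 years → 22 July 2024.
  Product Clearance Extension: +1461 days → 22 July 2028.
  Appellate Stay Credit: +466 days → 31 October 2029.
  Response Delay Deduction: −34 days → 27 September 2029.
Expiry of referenced patent SV-838396:
  Base: filing + 23 years → 6 February 2023.
  Product Clearance Extension: +1860 days → 11 March 2028.
  Appellate Stay Credit: +583 days → 15 October 2029.
  Response Delay Deduction: −15 days → 30 September 2029.
Terminal disclaimer: SV-956161 expires on the earlier of 27 September 2029 and 30 September 2029.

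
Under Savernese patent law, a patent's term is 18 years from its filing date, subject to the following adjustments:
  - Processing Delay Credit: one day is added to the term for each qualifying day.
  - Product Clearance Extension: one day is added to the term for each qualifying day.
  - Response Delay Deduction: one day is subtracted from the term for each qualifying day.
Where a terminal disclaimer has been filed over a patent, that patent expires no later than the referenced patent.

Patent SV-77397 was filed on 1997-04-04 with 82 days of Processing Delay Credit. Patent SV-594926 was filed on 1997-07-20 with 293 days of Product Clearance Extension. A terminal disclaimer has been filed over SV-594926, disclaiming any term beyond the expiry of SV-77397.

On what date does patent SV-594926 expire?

2015-06-25

Natural term of SV-594926:
  Base: filing + 18 years → 20 July 2015.
  Product Clearance Extension: +293 days → 8 May 2016.
Expiry of referenced patent SV-77397:
  Base: filing + 18 years → 4 April 2015.
  Processing Delay Credit: +82 days → 25 June 2015.
Terminal disclaimer: SV-594926 expires on the earlier of 8 May 2016 and 25 June 2015.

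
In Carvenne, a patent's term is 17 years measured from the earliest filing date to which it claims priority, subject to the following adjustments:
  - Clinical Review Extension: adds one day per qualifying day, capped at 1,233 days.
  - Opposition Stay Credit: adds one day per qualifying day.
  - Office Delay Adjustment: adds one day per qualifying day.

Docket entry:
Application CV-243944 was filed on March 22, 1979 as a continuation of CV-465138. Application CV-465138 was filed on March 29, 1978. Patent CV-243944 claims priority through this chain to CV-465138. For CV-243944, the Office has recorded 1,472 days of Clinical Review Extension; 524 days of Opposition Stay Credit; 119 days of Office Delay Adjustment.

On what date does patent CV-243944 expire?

Earliest priority filing: 29 March 1978.
Base term: 29 March 1978 + 17 years → 29 March 1995.
Clinical Review Extension: 1472 days claimed exceeds the 1233-day cap, so +1233 days → 13 August 1998.
Opposition Stay Credit: +524 days → 19 January 2000.
Office Delay Adjustment: +119 days → 17 May 2000.

2000-05-17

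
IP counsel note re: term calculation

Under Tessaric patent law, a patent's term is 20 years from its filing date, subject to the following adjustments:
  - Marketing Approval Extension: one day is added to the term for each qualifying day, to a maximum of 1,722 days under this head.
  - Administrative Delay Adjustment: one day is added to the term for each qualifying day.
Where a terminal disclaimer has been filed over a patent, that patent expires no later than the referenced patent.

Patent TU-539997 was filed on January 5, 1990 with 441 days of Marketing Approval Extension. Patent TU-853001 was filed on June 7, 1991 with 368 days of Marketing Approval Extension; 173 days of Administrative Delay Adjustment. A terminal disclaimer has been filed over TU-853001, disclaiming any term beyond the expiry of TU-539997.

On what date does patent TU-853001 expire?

Natural term of TU-853001:
  Base: filing + 20 years → 7 June 2011.
  Marketing Approval Extension: 368 days (within the 1722-day cap) → +368 days → 9 June 2012.
  Administrative Delay Adjustment: +173 days → 29 November 2012.
Expiry of referenced patent TU-539997:
  Base: filing + 20 years → 5 January 2010.
  Marketing Approval Extension: 441 days (within the 1722-day cap) → +441 days → 22 March 2011.
Terminal disclaimer: TU-853001 expires on the earlier of 29 November 2012 and 22 March 2011.

March 22, 2011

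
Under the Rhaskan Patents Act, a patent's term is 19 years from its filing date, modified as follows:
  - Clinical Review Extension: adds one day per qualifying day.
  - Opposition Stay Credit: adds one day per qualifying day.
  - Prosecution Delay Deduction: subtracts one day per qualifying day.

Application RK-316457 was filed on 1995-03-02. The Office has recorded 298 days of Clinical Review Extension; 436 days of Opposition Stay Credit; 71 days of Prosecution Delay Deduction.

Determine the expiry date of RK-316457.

Base term: filing date + 19 years → 2 March 2014.
Clinical Review Extension: +298 days → 25 December 2014.
Opposition Stay Credit: +436 days → 5 March 2016.
Prosecution Delay Deduction: −71 days → 25 December 2015.

December 25, 2015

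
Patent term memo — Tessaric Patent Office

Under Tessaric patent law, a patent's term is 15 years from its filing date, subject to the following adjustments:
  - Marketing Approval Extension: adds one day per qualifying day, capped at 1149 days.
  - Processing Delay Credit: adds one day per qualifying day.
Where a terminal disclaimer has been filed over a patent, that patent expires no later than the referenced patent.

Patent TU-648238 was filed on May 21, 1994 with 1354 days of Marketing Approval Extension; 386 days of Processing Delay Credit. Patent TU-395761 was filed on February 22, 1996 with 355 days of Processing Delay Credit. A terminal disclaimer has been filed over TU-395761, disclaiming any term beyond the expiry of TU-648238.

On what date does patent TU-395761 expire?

2012-02-12

Natural term of TU-395761:
  Base: filing + 15 years → 22 February 2011.
  Processing Delay Credit: +355 days → 12 February 2012.
Expiry of referenced patent TU-648238:
  Base: filing + 15 years → 21 May 2009.
  Marketing Approval Extension: 1354 days claimed exceeds the 1149-day cap, so +1149 days → 13 July 2012.
  Processing Delay Credit: +386 days → 3 August 2013.
Terminal disclaimer: TU-395761 expires on the earlier of 12 February 2012 and 3 August 2013.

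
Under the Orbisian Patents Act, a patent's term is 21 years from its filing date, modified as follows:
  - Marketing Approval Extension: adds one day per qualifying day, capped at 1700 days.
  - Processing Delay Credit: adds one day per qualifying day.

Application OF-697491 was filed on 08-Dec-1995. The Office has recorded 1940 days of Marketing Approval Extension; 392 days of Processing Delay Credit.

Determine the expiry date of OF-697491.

2022-08-31

Base term: filing date + 21 years → 8 December 2016.
Marketing Approval Extension: 1940 days claimed exceeds the 1700-day cap, so +1700 days → 4 August 2021.
Processing Delay Credit: +392 days → 31 August 2022.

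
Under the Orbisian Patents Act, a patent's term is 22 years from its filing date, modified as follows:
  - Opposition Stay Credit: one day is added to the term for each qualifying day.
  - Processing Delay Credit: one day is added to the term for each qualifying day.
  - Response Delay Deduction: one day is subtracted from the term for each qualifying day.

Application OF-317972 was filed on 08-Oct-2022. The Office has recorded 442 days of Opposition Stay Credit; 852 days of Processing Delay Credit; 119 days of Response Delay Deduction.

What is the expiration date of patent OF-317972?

2047-12-27

Base term: filing date + 22 years → 8 October 2044.
Opposition Stay Credit: +442 days → 24 December 2045.
Processing Delay Credit: +852 days → 24 April 2048.
Response Delay Deduction: −119 days → 27 December 2047.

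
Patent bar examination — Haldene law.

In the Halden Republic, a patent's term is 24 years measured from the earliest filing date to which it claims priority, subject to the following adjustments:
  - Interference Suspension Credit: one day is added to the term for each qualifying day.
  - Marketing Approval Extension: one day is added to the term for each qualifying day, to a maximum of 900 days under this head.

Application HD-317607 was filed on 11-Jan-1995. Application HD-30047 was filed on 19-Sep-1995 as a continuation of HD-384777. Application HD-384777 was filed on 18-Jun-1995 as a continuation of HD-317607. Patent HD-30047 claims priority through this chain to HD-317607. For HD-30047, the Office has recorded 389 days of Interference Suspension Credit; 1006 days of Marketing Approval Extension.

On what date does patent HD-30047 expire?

Earliest priority filing: 11 January 1995.
Base term: 11 January 1995 + 24 years → 11 January 2019.
Interference Suspension Credit: +389 days → 4 February 2020.
Marketing Approval Extension: 1006 days claimed exceeds the 900-day cap, so +900 days → 23 July 2022.

July 23, 2022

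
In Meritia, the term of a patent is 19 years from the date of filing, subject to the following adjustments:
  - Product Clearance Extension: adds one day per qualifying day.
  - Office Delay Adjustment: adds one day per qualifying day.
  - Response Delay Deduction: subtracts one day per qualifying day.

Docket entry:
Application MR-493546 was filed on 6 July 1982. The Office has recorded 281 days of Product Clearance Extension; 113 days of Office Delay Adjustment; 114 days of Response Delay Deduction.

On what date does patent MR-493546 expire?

April 12, 2002

Base term: filing date + 19 years → 6 July 2001.
Product Clearance Extension: +281 days → 13 April 2002.
Office Delay Adjustment: +113 days → 4 August 2002.
Response Delay Deduction: −114 days → 12 April 2002.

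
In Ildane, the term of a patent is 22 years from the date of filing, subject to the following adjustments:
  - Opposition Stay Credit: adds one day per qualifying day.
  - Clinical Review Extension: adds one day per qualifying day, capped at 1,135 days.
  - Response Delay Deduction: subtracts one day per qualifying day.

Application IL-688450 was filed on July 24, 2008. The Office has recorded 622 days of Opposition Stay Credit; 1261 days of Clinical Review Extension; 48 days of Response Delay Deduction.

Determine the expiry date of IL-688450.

March 29, 2035

Base term: filing date + 22 years → 24 July 2030.
Opposition Stay Credit: +622 days → 6 April 2032.
Clinical Review Extension: 1261 days claimed exceeds the 1135-day cap, so +1135 days → 16 May 2035.
Response Delay Deduction: −48 days → 29 March 2035.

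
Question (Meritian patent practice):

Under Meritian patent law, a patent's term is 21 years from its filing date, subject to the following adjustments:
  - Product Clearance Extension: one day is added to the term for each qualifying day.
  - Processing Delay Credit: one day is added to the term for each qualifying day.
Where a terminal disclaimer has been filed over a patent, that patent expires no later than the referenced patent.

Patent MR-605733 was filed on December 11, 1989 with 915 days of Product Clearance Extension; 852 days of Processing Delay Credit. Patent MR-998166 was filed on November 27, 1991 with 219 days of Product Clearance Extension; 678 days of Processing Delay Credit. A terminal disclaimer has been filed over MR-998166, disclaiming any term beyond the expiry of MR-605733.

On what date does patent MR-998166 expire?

2015-05-13

Natural term of MR-998166:
  Base: filing + 21 years → 27 November 2012.
  Product Clearance Extension: +219 days → 4 July 2013.
  Processing Delay Credit: +678 days → 13 May 2015.
Expiry of referenced patent MR-605733:
  Base: filing + 21 years → 11 December 2010.
  Product Clearance Extension: +915 days → 13 June 2013.
  Processing Delay Credit: +852 days → 13 October 2015.
Terminal disclaimer: MR-998166 expires on the earlier of 13 May 2015 and 13 October 2015.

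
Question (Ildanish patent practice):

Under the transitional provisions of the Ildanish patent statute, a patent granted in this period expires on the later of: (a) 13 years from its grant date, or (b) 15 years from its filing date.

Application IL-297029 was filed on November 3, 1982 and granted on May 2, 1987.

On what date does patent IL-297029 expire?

(a) grant + 13 years → 2 May 2000.
(b) filing + 15 years → 3 November 1997.
Later of the two: 2 May 2000.

May 2, 2000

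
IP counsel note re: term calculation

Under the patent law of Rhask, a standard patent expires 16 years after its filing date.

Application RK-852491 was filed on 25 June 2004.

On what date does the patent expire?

Filing date + 16 years → 25 June 2020.

June 25, 2020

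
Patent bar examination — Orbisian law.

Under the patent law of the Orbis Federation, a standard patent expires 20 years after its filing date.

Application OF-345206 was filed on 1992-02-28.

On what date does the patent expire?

Filing date + 20 years → 28 February 2012.

2012-02-28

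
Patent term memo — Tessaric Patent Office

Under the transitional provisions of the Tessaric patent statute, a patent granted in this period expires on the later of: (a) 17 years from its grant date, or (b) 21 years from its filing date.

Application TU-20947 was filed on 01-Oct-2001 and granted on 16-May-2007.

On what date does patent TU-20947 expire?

May 16, 2024

(a) grant + 17 years → 16 May 2024.
(b) filing + 21 years → 1 October 2022.
Later of the two: 16 May 2024.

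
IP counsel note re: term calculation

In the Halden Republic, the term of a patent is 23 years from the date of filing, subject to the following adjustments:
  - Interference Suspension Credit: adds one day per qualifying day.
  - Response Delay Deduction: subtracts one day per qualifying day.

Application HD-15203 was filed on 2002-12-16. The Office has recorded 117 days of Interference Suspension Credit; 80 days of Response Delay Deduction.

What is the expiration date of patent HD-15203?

January 22, 2026

Base term: filing date + 23 years → 16 December 2025.
Interference Suspension Credit: +117 days → 12 April 2026.
Response Delay Deduction: −80 days → 22 January 2026.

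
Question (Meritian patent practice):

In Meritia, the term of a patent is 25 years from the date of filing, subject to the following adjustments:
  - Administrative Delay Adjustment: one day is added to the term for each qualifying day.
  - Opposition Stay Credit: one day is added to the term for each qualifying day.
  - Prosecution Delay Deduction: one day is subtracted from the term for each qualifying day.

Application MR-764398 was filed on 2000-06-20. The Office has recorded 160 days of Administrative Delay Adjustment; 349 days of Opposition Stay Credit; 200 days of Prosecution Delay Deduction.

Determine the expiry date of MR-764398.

Base term: filing date + 25 years → 20 June 2025.
Administrative Delay Adjustment: +160 days → 27 November 2025.
Opposition Stay Credit: +349 days → 11 November 2026.
Prosecution Delay Deduction: −200 days → 25 April 2026.

2026-04-25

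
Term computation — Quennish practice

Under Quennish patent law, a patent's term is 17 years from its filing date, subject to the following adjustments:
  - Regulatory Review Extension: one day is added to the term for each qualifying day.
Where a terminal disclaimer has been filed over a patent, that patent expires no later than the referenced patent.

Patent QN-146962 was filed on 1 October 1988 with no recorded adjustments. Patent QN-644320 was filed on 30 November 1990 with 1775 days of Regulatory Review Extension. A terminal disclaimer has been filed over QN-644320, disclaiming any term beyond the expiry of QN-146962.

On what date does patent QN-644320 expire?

October 1, 2005

Natural term of QN-644320:
  Base: filing + 17 years → 30 November 2007.
  Regulatory Review Extension: +1775 days → 9 October 2012.
Expiry of referenced patent QN-146962:
  Base: filing + 17 years → 1 October 2005.
Terminal disclaimer: QN-644320 expires on the earlier of 9 October 2012 and 1 October 2005.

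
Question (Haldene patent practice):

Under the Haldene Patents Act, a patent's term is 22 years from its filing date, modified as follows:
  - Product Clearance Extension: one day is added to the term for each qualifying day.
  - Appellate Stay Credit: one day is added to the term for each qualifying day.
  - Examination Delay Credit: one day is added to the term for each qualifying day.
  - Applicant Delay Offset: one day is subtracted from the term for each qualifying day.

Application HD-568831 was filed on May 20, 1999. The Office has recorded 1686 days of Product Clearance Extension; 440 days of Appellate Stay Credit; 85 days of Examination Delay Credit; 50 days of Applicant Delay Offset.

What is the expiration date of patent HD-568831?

Base term: filing date + 22 years → 20 May 2021.
Product Clearance Extension: +1686 days → 31 December 2025.
Appellate Stay Credit: +440 days → 16 March 2027.
Examination Delay Credit: +85 days → 9 June 2027.
Applicant Delay Offset: −50 days → 20 April 2027.

April 20, 2027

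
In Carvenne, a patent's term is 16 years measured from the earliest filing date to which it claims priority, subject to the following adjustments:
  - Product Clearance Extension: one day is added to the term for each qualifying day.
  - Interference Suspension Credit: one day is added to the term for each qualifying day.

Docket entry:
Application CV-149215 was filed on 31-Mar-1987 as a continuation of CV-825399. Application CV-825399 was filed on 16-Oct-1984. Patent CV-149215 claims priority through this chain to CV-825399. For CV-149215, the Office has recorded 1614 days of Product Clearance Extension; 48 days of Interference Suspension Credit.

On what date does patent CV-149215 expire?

Earliest priority filing: 16 October 1984.
Base term: 16 October 1984 + 16 years → 16 October 2000.
Product Clearance Extension: +1614 days → 18 March 2005.
Interference Suspension Credit: +48 days → 5 May 2005.

2005-05-05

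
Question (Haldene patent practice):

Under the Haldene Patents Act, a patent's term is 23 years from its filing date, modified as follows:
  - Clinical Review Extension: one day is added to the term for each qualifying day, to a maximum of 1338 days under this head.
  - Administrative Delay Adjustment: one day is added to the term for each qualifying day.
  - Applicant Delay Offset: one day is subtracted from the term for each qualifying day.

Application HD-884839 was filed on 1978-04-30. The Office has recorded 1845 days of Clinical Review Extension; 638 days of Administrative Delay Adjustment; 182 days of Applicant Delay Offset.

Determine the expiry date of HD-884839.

Base term: filing date + 23 years → 30 April 2001.
Clinical Review Extension: 1845 days claimed exceeds the 1338-day cap, so +1338 days → 28 December 2004.
Administrative Delay Adjustment: +638 days → 27 September 2006.
Applicant Delay Offset: −182 days → 29 March 2006.

2006-03-29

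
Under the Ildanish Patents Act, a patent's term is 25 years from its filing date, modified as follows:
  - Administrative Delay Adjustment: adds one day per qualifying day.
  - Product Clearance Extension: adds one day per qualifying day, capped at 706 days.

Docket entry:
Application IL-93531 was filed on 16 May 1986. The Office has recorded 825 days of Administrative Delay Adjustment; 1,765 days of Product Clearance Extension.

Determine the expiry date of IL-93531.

2015-07-25

Base term: filing date + 25 years → 16 May 2011.
Administrative Delay Adjustment: +825 days → 18 August 2013.
Product Clearance Extension: 1765 days claimed exceeds the 706-day cap, so +706 days → 25 July 2015.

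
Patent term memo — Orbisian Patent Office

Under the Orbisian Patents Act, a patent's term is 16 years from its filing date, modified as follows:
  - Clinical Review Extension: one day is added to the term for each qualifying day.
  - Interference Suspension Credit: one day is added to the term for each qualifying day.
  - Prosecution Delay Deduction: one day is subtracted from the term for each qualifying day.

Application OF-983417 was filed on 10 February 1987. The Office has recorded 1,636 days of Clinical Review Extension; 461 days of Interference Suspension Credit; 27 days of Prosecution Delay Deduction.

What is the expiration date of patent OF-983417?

Base term: filing date + 16 years → 10 February 2003.
Clinical Review Extension: +1636 days → 4 August 2007.
Interference Suspension Credit: +461 days → 7 November 2008.
Prosecution Delay Deduction: −27 days → 11 October 2008.

October 11, 2008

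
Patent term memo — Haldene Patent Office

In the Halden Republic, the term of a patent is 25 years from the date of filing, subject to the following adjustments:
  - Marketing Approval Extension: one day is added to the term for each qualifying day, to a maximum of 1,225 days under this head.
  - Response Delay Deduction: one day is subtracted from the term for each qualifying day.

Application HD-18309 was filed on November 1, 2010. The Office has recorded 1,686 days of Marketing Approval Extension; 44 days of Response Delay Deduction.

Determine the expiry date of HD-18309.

Base term: filing date + 25 years → 1 November 2035.
Marketing Approval Extension: 1686 days claimed exceeds the 1225-day cap, so +1225 days → 10 March 2039.
Response Delay Deduction: −44 days → 25 January 2039.

January 25, 2039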